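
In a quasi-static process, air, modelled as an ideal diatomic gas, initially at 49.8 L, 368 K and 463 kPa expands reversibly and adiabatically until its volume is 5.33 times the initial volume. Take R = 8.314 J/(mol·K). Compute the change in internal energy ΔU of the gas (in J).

-28100 J

n = P₁V₁/(RT₁) = 463×49.8/(8.314×368) = 7.54 mol.
Adiabatic: TV^(γ−1) = const ⇒ T₂ = 368×(0.188)^0.400 = 188 K; PV^γ = const ⇒ P₂ = 44.5 kPa.
For an ideal gas ΔU = nCvΔT with Cv = (5/2)R = 20.8 J/(mol·K).
ΔU = 7.54×20.8×(188−368) = -28100 J.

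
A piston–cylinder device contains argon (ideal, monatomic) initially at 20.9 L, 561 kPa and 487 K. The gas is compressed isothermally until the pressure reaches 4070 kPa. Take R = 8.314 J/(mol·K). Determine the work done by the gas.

n = P₁V₁/(RT₁) = 561×20.9/(8.314×487) = 2.90 mol.
Isothermal: T stays 487 K; PV = const ⇒ V₂ = 2.88 L, P₂ = 4070 kPa.
W = nRT ln(V₂/V₁) = 2.90×8.314×487×ln(0.138) = -23200 J.

-23200 J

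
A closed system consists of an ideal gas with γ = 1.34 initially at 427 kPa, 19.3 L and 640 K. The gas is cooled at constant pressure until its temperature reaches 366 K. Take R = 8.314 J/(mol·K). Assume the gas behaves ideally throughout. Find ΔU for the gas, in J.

-10400 J

n = P₁V₁/(RT₁) = 427×19.3/(8.314×640) = 1.55 mol.
Isobaric: P stays 427 kPa; V/T = const ⇒ T₂ = 366 K, V₂ = 11.0 L.
For an ideal gas ΔU = nCvΔT with Cv = R/(γ−1) = 24.5 J/(mol·K).
ΔU = 1.55×24.5×(366−640) = -10400 J.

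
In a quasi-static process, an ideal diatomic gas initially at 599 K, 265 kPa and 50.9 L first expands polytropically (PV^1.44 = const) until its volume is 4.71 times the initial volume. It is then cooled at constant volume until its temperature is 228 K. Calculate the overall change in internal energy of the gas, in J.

n = P₁V₁/(RT₁) = 265×50.9/(8.314×599) = 2.71 mol.
Step 1 — Polytropic n=1.44: T₂ = T₁(V₁/V₂)^(n−1) = 599×(0.212)^0.44 = 303 K; P₂ = P₁(V₁/V₂)^n = 28.5 kPa.
W = (P₁V₁−P₂V₂)/(n−1) = (265×50.9−28.5×240)/0.44 = 15200 J.
ΔU = nCvΔT = 2.71×20.8×(303−599) = -16700 J.
Q = ΔU + W = -1520 J.
State after step 1: P = 28.5 kPa, V = 240 L, T = 303 K.
Step 2 — Isochoric: V stays 240 L; P/T = const ⇒ T₂ = 228 K, P₂ = 21.4 kPa.
W = 0 (no volume change).
ΔU = nCvΔT = 2.71×20.8×(228−303) = -4220 J.
Q = ΔU = -4220 J.
Net over both steps: W = 15200 J, Q = -5730 J, ΔU = -20900 J.

-20900 J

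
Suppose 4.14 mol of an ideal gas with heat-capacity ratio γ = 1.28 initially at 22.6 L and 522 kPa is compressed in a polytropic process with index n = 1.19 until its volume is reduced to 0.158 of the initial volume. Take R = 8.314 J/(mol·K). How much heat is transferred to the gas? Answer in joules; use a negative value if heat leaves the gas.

-8380 J

T₁ = P₁V₁/(nR) = 522×22.6/(4.14×8.314) = 343 K.
Polytropic n=1.19: T₂ = T₁(V₁/V₂)^(n−1) = 343×(6.33)^0.19 = 487 K; P₂ = P₁(V₁/V₂)^n = 4690 kPa.
W = (P₁V₁−P₂V₂)/(n−1) = (522×22.6−4690×3.57)/0.19 = -26100 J.
ΔU = nCvΔT = 4.14×29.7×(487−343) = 17700 J.
Q = ΔU + W = -8380 J.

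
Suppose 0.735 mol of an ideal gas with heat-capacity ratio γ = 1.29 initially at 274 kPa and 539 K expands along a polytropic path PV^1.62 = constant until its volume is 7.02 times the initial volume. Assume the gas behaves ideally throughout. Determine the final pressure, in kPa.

V₁ = nRT₁/P₁ = 0.735×8.314×539/274 = 12.0 L.
Polytropic n=1.62: T₂ = T₁(V₁/V₂)^(n−1) = 539×(0.142)^0.62 = 161 K; P₂ = P₁(V₁/V₂)^n = 11.7 kPa.

11.7 kPa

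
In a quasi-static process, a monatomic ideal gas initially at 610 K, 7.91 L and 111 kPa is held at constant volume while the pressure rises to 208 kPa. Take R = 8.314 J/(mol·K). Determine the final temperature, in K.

Isochoric: V stays 7.91 L; P/T = const ⇒ T₂ = 1140 K, P₂ = 208 kPa.

1140 K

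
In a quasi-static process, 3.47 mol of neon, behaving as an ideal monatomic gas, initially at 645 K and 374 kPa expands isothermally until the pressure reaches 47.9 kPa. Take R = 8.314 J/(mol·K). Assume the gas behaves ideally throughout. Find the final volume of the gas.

388 L

V₁ = nRT₁/P₁ = 3.47×8.314×645/374 = 49.8 L.
Isothermal: T stays 645 K; PV = const ⇒ V₂ = 388 L, P₂ = 47.9 kPa.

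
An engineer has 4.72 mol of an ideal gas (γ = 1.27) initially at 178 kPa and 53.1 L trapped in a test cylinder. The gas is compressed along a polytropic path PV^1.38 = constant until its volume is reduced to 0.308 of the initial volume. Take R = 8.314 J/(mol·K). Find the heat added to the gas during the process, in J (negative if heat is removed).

5720 J

T₁ = P₁V₁/(nR) = 178×53.1/(4.72×8.314) = 241 K.
Polytropic n=1.38: T₂ = T₁(V₁/V₂)^(n−1) = 241×(3.25)^0.38 = 377 K; P₂ = P₁(V₁/V₂)^n = 904 kPa.
W = (P₁V₁−P₂V₂)/(n−1) = (178×53.1−904×16.4)/0.38 = -14000 J.
ΔU = nCvΔT = 4.72×30.8×(377−241) = 19800 J.
Q = ΔU + W = 5720 J.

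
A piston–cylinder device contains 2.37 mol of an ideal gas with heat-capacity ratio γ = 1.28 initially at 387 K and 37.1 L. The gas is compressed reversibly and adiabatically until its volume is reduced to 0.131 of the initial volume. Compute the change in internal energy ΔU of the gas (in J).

P₁ = nRT₁/V₁ = 2.37×8.314×387/37.1 = 206 kPa.
Adiabatic: TV^(γ−1) = const ⇒ T₂ = 387×(7.63)^0.280 = 684 K; PV^γ = const ⇒ P₂ = 2770 kPa.
For an ideal gas ΔU = nCvΔT with Cv = R/(γ−1) = 29.7 J/(mol·K).
ΔU = 2.37×29.7×(684−387) = 20900 J.

20900 J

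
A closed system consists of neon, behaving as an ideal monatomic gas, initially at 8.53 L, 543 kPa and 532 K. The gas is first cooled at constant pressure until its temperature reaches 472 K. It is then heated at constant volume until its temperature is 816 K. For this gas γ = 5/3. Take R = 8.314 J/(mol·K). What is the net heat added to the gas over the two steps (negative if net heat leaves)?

3190 J

n = P₁V₁/(RT₁) = 543×8.53/(8.314×532) = 1.05 mol.
Step 1 — Isobaric: P stays 543 kPa; V/T = const ⇒ T₂ = 472 K, V₂ = 7.57 L.
W = PΔV = 543×(7.57−8.53) kPa·L = -522 J.
ΔU = nCvΔT = 1.05×12.5×(472−532) = -784 J.
Q = ΔU + W = nCpΔT = -1310 J.
State after step 1: P = 543 kPa, V = 7.57 L, T = 472 K.
Step 2 — Isochoric: V stays 7.57 L; P/T = const ⇒ T₂ = 816 K, P₂ = 939 kPa.
W = 0 (no volume change).
ΔU = nCvΔT = 1.05×12.5×(816−472) = 4490 J.
Q = ΔU = 4490 J.
Net over both steps: W = -522 J, Q = 3190 J, ΔU = 3710 J.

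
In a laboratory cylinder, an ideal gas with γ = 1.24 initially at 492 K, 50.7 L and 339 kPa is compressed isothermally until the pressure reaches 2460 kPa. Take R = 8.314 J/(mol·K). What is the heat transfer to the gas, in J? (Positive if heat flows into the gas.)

-34100 J

n = P₁V₁/(RT₁) = 339×50.7/(8.314×492) = 4.20 mol.
Isothermal: T stays 492 K; PV = const ⇒ V₂ = 6.99 L, P₂ = 2460 kPa.
ΔU = 0 (ideal gas, T constant).
W = nRT ln(V₂/V₁) = 4.20×8.314×492×ln(0.138) = -34100 J.
Q = ΔU + W = -34100 J.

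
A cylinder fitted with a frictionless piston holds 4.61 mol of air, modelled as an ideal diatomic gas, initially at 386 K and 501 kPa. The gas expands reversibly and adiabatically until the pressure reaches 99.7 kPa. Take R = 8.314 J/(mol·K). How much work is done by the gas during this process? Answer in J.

13700 J

V₁ = nRT₁/P₁ = 4.61×8.314×386/501 = 29.5 L.
Adiabatic: T₂/T₁ = (P₂/P₁)^((γ−1)/γ) ⇒ T₂ = 386×(0.199)^0.286 = 243 K; V₂ = 93.6 L.
ΔU = nCvΔT = 4.61×20.8×(243−386) = -13700 J.
Q = 0 for an adiabatic process, so W = −ΔU = 13700 J.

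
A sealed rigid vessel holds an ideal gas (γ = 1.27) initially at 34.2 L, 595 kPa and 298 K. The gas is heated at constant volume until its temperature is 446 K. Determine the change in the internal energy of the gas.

37400 J

n = P₁V₁/(RT₁) = 595×34.2/(8.314×298) = 8.21 mol.
Isochoric: V stays 34.2 L; P/T = const ⇒ T₂ = 446 K, P₂ = 891 kPa.
For an ideal gas ΔU = nCvΔT with Cv = R/(γ−1) = 30.8 J/(mol·K).
ΔU = 8.21×30.8×(446−298) = 37400 J.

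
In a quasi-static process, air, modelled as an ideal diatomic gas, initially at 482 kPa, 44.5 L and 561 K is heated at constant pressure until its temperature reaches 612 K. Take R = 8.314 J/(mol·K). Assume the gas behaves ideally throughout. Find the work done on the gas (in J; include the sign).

n = P₁V₁/(RT₁) = 482×44.5/(8.314×561) = 4.60 mol.
Isobaric: P stays 482 kPa; V/T = const ⇒ T₂ = 612 K, V₂ = 48.5 L.
W = PΔV = 482×(48.5−44.5) kPa·L = 1950 J.
Work done on the gas = −W_by = -1950 J.

-1950 J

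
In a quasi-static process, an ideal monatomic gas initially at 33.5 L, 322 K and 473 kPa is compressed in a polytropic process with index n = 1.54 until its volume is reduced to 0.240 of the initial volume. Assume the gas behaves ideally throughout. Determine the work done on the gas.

34100 J

n = P₁V₁/(RT₁) = 473×33.5/(8.314×322) = 5.92 mol.
Polytropic n=1.54: T₂ = T₁(V₁/V₂)^(n−1) = 322×(4.17)^0.54 = 696 K; P₂ = P₁(V₁/V₂)^n = 4260 kPa.
W = (P₁V₁−P₂V₂)/(n−1) = (473×33.5−4260×8.04)/0.54 = -34100 J.
Work done on the gas = −W_by = 34100 J.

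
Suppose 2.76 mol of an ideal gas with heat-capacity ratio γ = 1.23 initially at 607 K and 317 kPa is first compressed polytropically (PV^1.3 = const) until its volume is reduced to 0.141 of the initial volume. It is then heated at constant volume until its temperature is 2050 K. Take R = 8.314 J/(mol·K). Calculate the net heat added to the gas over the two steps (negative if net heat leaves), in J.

107000 J

V₁ = nRT₁/P₁ = 2.76×8.314×607/317 = 43.9 L.
Step 1 — Polytropic n=1.3: T₂ = T₁(V₁/V₂)^(n−1) = 607×(7.09)^0.30 = 1090 K; P₂ = P₁(V₁/V₂)^n = 4050 kPa.
W = (P₁V₁−P₂V₂)/(n−1) = (317×43.9−4050×6.20)/0.30 = -37100 J.
ΔU = nCvΔT = 2.76×36.1×(1090−607) = 48400 J.
Q = ΔU + W = 11300 J.
State after step 1: P = 4050 kPa, V = 6.20 L, T = 1090 K.
Step 2 — Isochoric: V stays 6.20 L; P/T = const ⇒ T₂ = 2050 K, P₂ = 7590 kPa.
W = 0 (no volume change).
ΔU = nCvΔT = 2.76×36.1×(2050−1090) = 95500 J.
Q = ΔU = 95500 J.
Net over both steps: W = -37100 J, Q = 107000 J, ΔU = 144000 J.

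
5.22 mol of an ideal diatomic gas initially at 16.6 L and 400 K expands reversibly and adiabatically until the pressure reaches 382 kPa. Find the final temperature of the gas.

P₁ = nRT₁/V₁ = 5.22×8.314×400/16.6 = 1050 kPa.
Adiabatic: T₂/T₁ = (P₂/P₁)^((γ−1)/γ) ⇒ T₂ = 400×(0.365)^0.286 = 300 K; V₂ = 34.1 L.

300 K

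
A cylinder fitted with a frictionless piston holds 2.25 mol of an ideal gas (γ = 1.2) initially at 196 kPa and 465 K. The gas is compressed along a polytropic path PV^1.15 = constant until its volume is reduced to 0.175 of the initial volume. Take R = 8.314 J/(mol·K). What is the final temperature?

V₁ = nRT₁/P₁ = 2.25×8.314×465/196 = 44.4 L.
Polytropic n=1.15: T₂ = T₁(V₁/V₂)^(n−1) = 465×(5.71)^0.15 = 604 K; P₂ = P₁(V₁/V₂)^n = 1450 kPa.

604 K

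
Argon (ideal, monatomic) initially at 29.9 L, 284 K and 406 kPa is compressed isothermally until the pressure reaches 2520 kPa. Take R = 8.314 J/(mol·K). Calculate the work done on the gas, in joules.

22200 J

n = P₁V₁/(RT₁) = 406×29.9/(8.314×284) = 5.14 mol.
Isothermal: T stays 284 K; PV = const ⇒ V₂ = 4.82 L, P₂ = 2520 kPa.
W = nRT ln(V₂/V₁) = 5.14×8.314×284×ln(0.161) = -22200 J.
Work done on the gas = −W_by = 22200 J.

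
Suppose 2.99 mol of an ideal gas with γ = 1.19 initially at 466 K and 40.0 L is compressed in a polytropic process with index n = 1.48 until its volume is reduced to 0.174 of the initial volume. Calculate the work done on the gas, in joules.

31700 J

P₁ = nRT₁/V₁ = 2.99×8.314×466/40.0 = 290 kPa.
Polytropic n=1.48: T₂ = T₁(V₁/V₂)^(n−1) = 466×(5.75)^0.48 = 1080 K; P₂ = P₁(V₁/V₂)^n = 3850 kPa.
W = (P₁V₁−P₂V₂)/(n−1) = (290×40.0−3850×6.96)/0.48 = -31700 J.
Work done on the gas = −W_by = 31700 J.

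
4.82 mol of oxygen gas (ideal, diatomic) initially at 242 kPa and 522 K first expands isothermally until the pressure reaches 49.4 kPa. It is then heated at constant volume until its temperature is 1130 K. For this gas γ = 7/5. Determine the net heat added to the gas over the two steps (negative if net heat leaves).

94200 J

V₁ = nRT₁/P₁ = 4.82×8.314×522/242 = 86.4 L.
Step 1 — Isothermal: T stays 522 K; PV = const ⇒ V₂ = 423 L, P₂ = 49.4 kPa.
ΔU = 0 (ideal gas, T constant).
W = nRT ln(V₂/V₁) = 4.82×8.314×522×ln(4.90) = 33200 J.
Q = ΔU + W = 33200 J.
State after step 1: P = 49.4 kPa, V = 423 L, T = 522 K.
Step 2 — Isochoric: V stays 423 L; P/T = const ⇒ T₂ = 1130 K, P₂ = 107 kPa.
W = 0 (no volume change).
ΔU = nCvΔT = 4.82×20.8×(1130−522) = 60900 J.
Q = ΔU = 60900 J.
Net over both steps: W = 33200 J, Q = 94200 J, ΔU = 60900 J.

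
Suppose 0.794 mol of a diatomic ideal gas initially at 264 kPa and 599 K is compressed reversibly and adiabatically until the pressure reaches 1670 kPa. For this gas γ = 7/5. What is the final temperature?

1010 K

V₁ = nRT₁/P₁ = 0.794×8.314×599/264 = 15.0 L.
Adiabatic: T₂/T₁ = (P₂/P₁)^((γ−1)/γ) ⇒ T₂ = 599×(6.33)^0.286 = 1010 K; V₂ = 4.01 L.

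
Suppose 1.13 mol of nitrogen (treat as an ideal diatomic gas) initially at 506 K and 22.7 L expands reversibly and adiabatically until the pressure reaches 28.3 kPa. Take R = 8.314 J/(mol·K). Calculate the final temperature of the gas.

286 K

P₁ = nRT₁/V₁ = 1.13×8.314×506/22.7 = 209 kPa.
Adiabatic: T₂/T₁ = (P₂/P₁)^((γ−1)/γ) ⇒ T₂ = 506×(0.135)^0.286 = 286 K; V₂ = 94.8 L.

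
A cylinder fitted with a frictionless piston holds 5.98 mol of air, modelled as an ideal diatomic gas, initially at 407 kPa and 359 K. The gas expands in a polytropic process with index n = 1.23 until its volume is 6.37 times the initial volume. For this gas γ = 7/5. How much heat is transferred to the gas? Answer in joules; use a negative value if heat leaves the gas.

V₁ = nRT₁/P₁ = 5.98×8.314×359/407 = 43.9 L.
Polytropic n=1.23: T₂ = T₁(V₁/V₂)^(n−1) = 359×(0.157)^0.23 = 234 K; P₂ = P₁(V₁/V₂)^n = 41.7 kPa.
W = (P₁V₁−P₂V₂)/(n−1) = (407×43.9−41.7×279)/0.23 = 26900 J.
ΔU = nCvΔT = 5.98×20.8×(234−359) = -15500 J.
Q = ΔU + W = 11400 J.

11400 J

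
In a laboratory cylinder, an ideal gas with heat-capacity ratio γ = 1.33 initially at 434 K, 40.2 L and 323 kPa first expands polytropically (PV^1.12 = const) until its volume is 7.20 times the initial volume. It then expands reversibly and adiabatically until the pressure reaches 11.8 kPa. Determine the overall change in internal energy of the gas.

n = P₁V₁/(RT₁) = 323×40.2/(8.314×434) = 3.60 mol.
Step 1 — Polytropic n=1.12: T₂ = T₁(V₁/V₂)^(n−1) = 434×(0.139)^0.12 = 342 K; P₂ = P₁(V₁/V₂)^n = 35.4 kPa.
W = (P₁V₁−P₂V₂)/(n−1) = (323×40.2−35.4×289)/0.12 = 22800 J.
ΔU = nCvΔT = 3.60×25.2×(342−434) = -8300 J.
Q = ΔU + W = 14500 J.
State after step 1: P = 35.4 kPa, V = 289 L, T = 342 K.
Step 2 — Adiabatic: T₂/T₁ = (P₂/P₁)^((γ−1)/γ) ⇒ T₂ = 342×(0.333)^0.248 = 261 K; V₂ = 661 L.
ΔU = nCvΔT = 3.60×25.2×(261−342) = -7410 J.
Q = 0 for an adiabatic process, so W = −ΔU = 7410 J.
Net over both steps: W = 30200 J, Q = 14500 J, ΔU = -15700 J.

-15700 J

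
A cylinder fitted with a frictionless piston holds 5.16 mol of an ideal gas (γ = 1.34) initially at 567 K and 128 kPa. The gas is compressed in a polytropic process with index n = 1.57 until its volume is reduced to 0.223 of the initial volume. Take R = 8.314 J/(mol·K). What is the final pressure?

1350 kPa

V₁ = nRT₁/P₁ = 5.16×8.314×567/128 = 190 L.
Polytropic n=1.57: T₂ = T₁(V₁/V₂)^(n−1) = 567×(4.48)^0.57 = 1330 K; P₂ = P₁(V₁/V₂)^n = 1350 kPa.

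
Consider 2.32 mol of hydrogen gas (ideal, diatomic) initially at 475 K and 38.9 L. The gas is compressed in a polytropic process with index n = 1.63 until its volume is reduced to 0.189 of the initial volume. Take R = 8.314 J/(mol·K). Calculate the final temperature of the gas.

P₁ = nRT₁/V₁ = 2.32×8.314×475/38.9 = 236 kPa.
Polytropic n=1.63: T₂ = T₁(V₁/V₂)^(n−1) = 475×(5.29)^0.63 = 1360 K; P₂ = P₁(V₁/V₂)^n = 3560 kPa.

1360 K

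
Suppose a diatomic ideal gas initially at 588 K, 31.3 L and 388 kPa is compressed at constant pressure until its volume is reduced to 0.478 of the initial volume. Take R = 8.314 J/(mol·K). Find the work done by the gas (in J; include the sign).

-6340 J

n = P₁V₁/(RT₁) = 388×31.3/(8.314×588) = 2.48 mol.
Isobaric: P stays 388 kPa; V/T = const ⇒ T₂ = 281 K, V₂ = 15.0 L.
W = PΔV = 388×(15.0−31.3) kPa·L = -6340 J.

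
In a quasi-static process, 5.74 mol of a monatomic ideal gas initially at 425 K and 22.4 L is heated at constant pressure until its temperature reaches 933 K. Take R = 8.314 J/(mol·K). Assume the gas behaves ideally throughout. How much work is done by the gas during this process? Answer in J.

P₁ = nRT₁/V₁ = 5.74×8.314×425/22.4 = 905 kPa.
Isobaric: P stays 905 kPa; V/T = const ⇒ T₂ = 933 K, V₂ = 49.2 L.
W = PΔV = 905×(49.2−22.4) kPa·L = 24200 J.

24200 J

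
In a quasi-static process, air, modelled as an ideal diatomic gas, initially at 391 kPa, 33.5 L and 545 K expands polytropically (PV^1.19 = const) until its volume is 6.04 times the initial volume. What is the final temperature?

387 K

Polytropic n=1.19: T₂ = T₁(V₁/V₂)^(n−1) = 545×(0.166)^0.19 = 387 K; P₂ = P₁(V₁/V₂)^n = 46.0 kPa.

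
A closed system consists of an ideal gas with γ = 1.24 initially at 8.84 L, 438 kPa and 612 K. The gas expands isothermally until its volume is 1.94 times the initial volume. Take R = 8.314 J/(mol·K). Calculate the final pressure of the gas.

Isothermal: T stays 612 K; PV = const ⇒ V₂ = 17.1 L, P₂ = 226 kPa.

226 kPa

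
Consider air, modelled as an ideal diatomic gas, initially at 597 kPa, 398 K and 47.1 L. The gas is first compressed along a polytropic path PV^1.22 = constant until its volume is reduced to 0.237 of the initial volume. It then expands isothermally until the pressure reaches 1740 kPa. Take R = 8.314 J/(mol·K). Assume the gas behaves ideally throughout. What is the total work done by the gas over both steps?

-21100 J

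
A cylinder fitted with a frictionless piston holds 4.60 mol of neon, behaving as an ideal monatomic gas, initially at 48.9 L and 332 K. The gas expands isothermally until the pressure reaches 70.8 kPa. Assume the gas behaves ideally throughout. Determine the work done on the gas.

-16500 J

P₁ = nRT₁/V₁ = 4.60×8.314×332/48.9 = 260 kPa.
Isothermal: T stays 332 K; PV = const ⇒ V₂ = 179 L, P₂ = 70.8 kPa.
W = nRT ln(V₂/V₁) = 4.60×8.314×332×ln(3.67) = 16500 J.
Work done on the gas = −W_by = -16500 J.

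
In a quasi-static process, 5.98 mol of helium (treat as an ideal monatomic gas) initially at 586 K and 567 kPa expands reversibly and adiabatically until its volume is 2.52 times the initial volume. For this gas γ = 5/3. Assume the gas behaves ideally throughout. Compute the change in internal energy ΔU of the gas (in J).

V₁ = nRT₁/P₁ = 5.98×8.314×586/567 = 51.4 L.
Adiabatic: TV^(γ−1) = const ⇒ T₂ = 586×(0.397)^0.667 = 316 K; PV^γ = const ⇒ P₂ = 122 kPa.
For an ideal gas ΔU = nCvΔT with Cv = (3/2)R = 12.5 J/(mol·K).
ΔU = 5.98×12.5×(316−586) = -20100 J.

-20100 J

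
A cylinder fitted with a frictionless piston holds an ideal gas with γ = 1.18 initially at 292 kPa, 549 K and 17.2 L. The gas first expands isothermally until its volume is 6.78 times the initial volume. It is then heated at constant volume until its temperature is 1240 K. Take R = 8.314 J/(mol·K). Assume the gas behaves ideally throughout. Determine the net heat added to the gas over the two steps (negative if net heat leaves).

n = P₁V₁/(RT₁) = 292×17.2/(8.314×549) = 1.10 mol.
Step 1 — Isothermal: T stays 549 K; PV = const ⇒ V₂ = 117 L, P₂ = 43.1 kPa.
ΔU = 0 (ideal gas, T constant).
W = nRT ln(V₂/V₁) = 1.10×8.314×549×ln(6.78) = 9610 J.
Q = ΔU + W = 9610 J.
State after step 1: P = 43.1 kPa, V = 117 L, T = 549 K.
Step 2 — Isochoric: V stays 117 L; P/T = const ⇒ T₂ = 1240 K, P₂ = 97.3 kPa.
W = 0 (no volume change).
ΔU = nCvΔT = 1.10×46.2×(1240−549) = 35100 J.
Q = ΔU = 35100 J.
Net over both steps: W = 9610 J, Q = 44700 J, ΔU = 35100 J.

44700 J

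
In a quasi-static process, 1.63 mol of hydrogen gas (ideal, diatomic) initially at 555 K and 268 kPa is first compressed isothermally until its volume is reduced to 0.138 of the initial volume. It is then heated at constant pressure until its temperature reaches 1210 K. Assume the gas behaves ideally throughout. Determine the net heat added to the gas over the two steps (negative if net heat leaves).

16200 J

V₁ = nRT₁/P₁ = 1.63×8.314×555/268 = 28.1 L.
Step 1 — Isothermal: T stays 555 K; PV = const ⇒ V₂ = 3.87 L, P₂ = 1940 kPa.
ΔU = 0 (ideal gas, T constant).
W = nRT ln(V₂/V₁) = 1.63×8.314×555×ln(0.138) = -14900 J.
Q = ΔU + W = -14900 J.
State after step 1: P = 1940 kPa, V = 3.87 L, T = 555 K.
Step 2 — Isobaric: P stays 1940 kPa; V/T = const ⇒ T₂ = 1210 K, V₂ = 8.44 L.
W = PΔV = 1940×(8.44−3.87) kPa·L = 8880 J.
ΔU = nCvΔT = 1.63×20.8×(1210−555) = 22200 J.
Q = ΔU + W = nCpΔT = 31100 J.
Net over both steps: W = -6020 J, Q = 16200 J, ΔU = 22200 J.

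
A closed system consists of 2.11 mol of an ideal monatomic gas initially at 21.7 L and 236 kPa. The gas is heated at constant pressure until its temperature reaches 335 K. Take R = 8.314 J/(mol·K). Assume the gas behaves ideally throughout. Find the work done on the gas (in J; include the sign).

T₁ = P₁V₁/(nR) = 236×21.7/(2.11×8.314) = 292 K.
Isobaric: P stays 236 kPa; V/T = const ⇒ T₂ = 335 K, V₂ = 24.9 L.
W = PΔV = 236×(24.9−21.7) kPa·L = 756 J.
Work done on the gas = −W_by = -756 J.

-756 J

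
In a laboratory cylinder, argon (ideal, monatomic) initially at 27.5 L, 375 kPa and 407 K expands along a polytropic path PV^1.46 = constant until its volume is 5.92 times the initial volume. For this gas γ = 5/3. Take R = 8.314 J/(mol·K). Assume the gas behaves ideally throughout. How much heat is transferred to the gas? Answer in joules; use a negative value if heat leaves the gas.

3880 J

n = P₁V₁/(RT₁) = 375×27.5/(8.314×407) = 3.05 mol.
Polytropic n=1.46: T₂ = T₁(V₁/V₂)^(n−1) = 407×(0.169)^0.46 = 180 K; P₂ = P₁(V₁/V₂)^n = 28.0 kPa.
W = (P₁V₁−P₂V₂)/(n−1) = (375×27.5−28.0×163)/0.46 = 12500 J.
ΔU = nCvΔT = 3.05×12.5×(180−407) = -8640 J.
Q = ΔU + W = 3880 J.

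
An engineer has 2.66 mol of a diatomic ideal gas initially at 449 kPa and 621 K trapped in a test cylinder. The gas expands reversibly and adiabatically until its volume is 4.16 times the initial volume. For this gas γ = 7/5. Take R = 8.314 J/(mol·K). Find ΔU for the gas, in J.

V₁ = nRT₁/P₁ = 2.66×8.314×621/449 = 30.6 L.
Adiabatic: TV^(γ−1) = const ⇒ T₂ = 621×(0.240)^0.400 = 351 K; PV^γ = const ⇒ P₂ = 61.0 kPa.
For an ideal gas ΔU = nCvΔT with Cv = (5/2)R = 20.8 J/(mol·K).
ΔU = 2.66×20.8×(351−621) = -14900 J.

-14900 J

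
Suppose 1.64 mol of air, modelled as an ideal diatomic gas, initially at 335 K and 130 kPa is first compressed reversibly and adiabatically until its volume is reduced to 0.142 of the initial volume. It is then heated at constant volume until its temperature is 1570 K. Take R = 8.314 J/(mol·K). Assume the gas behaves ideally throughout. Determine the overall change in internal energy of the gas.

42100 J

V₁ = nRT₁/P₁ = 1.64×8.314×335/130 = 35.1 L.
Step 1 — Adiabatic: TV^(γ−1) = const ⇒ T₂ = 335×(7.04)^0.400 = 731 K; PV^γ = const ⇒ P₂ = 2000 kPa.
ΔU = nCvΔT = 1.64×20.8×(731−335) = 13500 J.
Q = 0 for an adiabatic process, so W = −ΔU = -13500 J.
State after step 1: P = 2000 kPa, V = 4.99 L, T = 731 K.
Step 2 — Isochoric: V stays 4.99 L; P/T = const ⇒ T₂ = 1570 K, P₂ = 4290 kPa.
W = 0 (no volume change).
ΔU = nCvΔT = 1.64×20.8×(1570−731) = 28600 J.
Q = ΔU = 28600 J.
Net over both steps: W = -13500 J, Q = 28600 J, ΔU = 42100 J.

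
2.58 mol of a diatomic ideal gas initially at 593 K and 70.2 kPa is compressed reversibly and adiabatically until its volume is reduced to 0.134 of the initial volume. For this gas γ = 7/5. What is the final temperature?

1320 K

V₁ = nRT₁/P₁ = 2.58×8.314×593/70.2 = 181 L.
Adiabatic: TV^(γ−1) = const ⇒ T₂ = 593×(7.46)^0.400 = 1320 K; PV^γ = const ⇒ P₂ = 1170 kPa.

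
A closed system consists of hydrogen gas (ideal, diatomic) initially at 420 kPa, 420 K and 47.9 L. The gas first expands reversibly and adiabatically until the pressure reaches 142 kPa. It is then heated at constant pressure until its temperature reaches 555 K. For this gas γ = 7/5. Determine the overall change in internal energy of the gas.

n = P₁V₁/(RT₁) = 420×47.9/(8.314×420) = 5.76 mol.
Step 1 — Adiabatic: T₂/T₁ = (P₂/P₁)^((γ−1)/γ) ⇒ T₂ = 420×(0.338)^0.286 = 308 K; V₂ = 104 L.
ΔU = nCvΔT = 5.76×20.8×(308−420) = -13400 J.
Q = 0 for an adiabatic process, so W = −ΔU = 13400 J.
State after step 1: P = 142 kPa, V = 104 L, T = 308 K.
Step 2 — Isobaric: P stays 142 kPa; V/T = const ⇒ T₂ = 555 K, V₂ = 187 L.
W = PΔV = 142×(187−104) kPa·L = 11800 J.
ΔU = nCvΔT = 5.76×20.8×(555−308) = 29600 J.
Q = ΔU + W = nCpΔT = 41400 J.
Net over both steps: W = 25200 J, Q = 41400 J, ΔU = 16200 J.

16200 J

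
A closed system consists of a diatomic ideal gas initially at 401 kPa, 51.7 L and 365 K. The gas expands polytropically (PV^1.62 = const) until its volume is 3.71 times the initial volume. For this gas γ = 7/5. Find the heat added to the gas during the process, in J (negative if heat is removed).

-10200 J

n = P₁V₁/(RT₁) = 401×51.7/(8.314×365) = 6.83 mol.
Polytropic n=1.62: T₂ = T₁(V₁/V₂)^(n−1) = 365×(0.270)^0.62 = 162 K; P₂ = P₁(V₁/V₂)^n = 47.9 kPa.
W = (P₁V₁−P₂V₂)/(n−1) = (401×51.7−47.9×192)/0.62 = 18600 J.
ΔU = nCvΔT = 6.83×20.8×(162−365) = -28800 J.
Q = ΔU + W = -10200 J.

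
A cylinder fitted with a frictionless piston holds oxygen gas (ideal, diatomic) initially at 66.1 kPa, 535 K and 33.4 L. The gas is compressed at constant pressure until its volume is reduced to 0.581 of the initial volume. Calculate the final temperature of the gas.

Isobaric: P stays 66.1 kPa; V/T = const ⇒ T₂ = 311 K, V₂ = 19.4 L.

311 K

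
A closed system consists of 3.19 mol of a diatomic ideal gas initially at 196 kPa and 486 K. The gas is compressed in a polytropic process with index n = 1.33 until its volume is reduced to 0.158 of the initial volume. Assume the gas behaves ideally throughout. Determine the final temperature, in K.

V₁ = nRT₁/P₁ = 3.19×8.314×486/196 = 65.8 L.
Polytropic n=1.33: T₂ = T₁(V₁/V₂)^(n−1) = 486×(6.33)^0.33 = 893 K; P₂ = P₁(V₁/V₂)^n = 2280 kPa.

893 K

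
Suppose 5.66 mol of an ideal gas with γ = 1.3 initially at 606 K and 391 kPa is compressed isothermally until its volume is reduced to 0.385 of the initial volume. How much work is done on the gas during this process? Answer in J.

27200 J

V₁ = nRT₁/P₁ = 5.66×8.314×606/391 = 72.9 L.
Isothermal: T stays 606 K; PV = const ⇒ V₂ = 28.1 L, P₂ = 1020 kPa.
W = nRT ln(V₂/V₁) = 5.66×8.314×606×ln(0.385) = -27200 J.
Work done on the gas = −W_by = 27200 J.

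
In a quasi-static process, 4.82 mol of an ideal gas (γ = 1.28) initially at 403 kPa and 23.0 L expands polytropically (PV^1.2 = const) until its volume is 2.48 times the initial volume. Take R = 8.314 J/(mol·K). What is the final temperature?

193 K

T₁ = P₁V₁/(nR) = 403×23.0/(4.82×8.314) = 231 K.
Polytropic n=1.2: T₂ = T₁(V₁/V₂)^(n−1) = 231×(0.403)^0.20 = 193 K; P₂ = P₁(V₁/V₂)^n = 136 kPa.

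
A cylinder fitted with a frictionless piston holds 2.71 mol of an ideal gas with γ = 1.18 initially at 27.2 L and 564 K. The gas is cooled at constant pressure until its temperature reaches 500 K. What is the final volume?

24.1 L

P₁ = nRT₁/V₁ = 2.71×8.314×564/27.2 = 467 kPa.
Isobaric: P stays 467 kPa; V/T = const ⇒ T₂ = 500 K, V₂ = 24.1 L.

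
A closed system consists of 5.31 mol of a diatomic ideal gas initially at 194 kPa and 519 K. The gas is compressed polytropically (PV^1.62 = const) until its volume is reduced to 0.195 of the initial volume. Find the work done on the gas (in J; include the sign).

64900 J

V₁ = nRT₁/P₁ = 5.31×8.314×519/194 = 118 L.
Polytropic n=1.62: T₂ = T₁(V₁/V₂)^(n−1) = 519×(5.13)^0.62 = 1430 K; P₂ = P₁(V₁/V₂)^n = 2740 kPa.
W = (P₁V₁−P₂V₂)/(n−1) = (194×118−2740×23.0)/0.62 = -64900 J.
Work done on the gas = −W_by = 64900 J.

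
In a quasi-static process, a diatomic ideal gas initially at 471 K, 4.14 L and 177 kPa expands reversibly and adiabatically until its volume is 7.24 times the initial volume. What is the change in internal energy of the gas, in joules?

-1000 J

n = P₁V₁/(RT₁) = 177×4.14/(8.314×471) = 0.187 mol.
Adiabatic: TV^(γ−1) = const ⇒ T₂ = 471×(0.138)^0.400 = 213 K; PV^γ = const ⇒ P₂ = 11.1 kPa.
For an ideal gas ΔU = nCvΔT with Cv = (5/2)R = 20.8 J/(mol·K).
ΔU = 0.187×20.8×(213−471) = -1000 J.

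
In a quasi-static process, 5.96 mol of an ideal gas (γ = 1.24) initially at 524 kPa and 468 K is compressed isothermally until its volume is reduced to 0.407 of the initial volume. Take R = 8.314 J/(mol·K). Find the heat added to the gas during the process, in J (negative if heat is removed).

V₁ = nRT₁/P₁ = 5.96×8.314×468/524 = 44.3 L.
Isothermal: T stays 468 K; PV = const ⇒ V₂ = 18.0 L, P₂ = 1290 kPa.
ΔU = 0 (ideal gas, T constant).
W = nRT ln(V₂/V₁) = 5.96×8.314×468×ln(0.407) = -20800 J.
Q = ΔU + W = -20800 J.

-20800 J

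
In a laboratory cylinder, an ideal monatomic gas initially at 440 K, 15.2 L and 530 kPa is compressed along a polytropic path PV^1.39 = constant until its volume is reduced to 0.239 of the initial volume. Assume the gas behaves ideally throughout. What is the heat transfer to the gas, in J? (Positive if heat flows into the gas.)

-6410 J

n = P₁V₁/(RT₁) = 530×15.2/(8.314×440) = 2.20 mol.
Polytropic n=1.39: T₂ = T₁(V₁/V₂)^(n−1) = 440×(4.18)^0.39 = 769 K; P₂ = P₁(V₁/V₂)^n = 3880 kPa.
W = (P₁V₁−P₂V₂)/(n−1) = (530×15.2−3880×3.63)/0.39 = -15400 J.
ΔU = nCvΔT = 2.20×12.5×(769−440) = 9030 J.
Q = ΔU + W = -6410 J.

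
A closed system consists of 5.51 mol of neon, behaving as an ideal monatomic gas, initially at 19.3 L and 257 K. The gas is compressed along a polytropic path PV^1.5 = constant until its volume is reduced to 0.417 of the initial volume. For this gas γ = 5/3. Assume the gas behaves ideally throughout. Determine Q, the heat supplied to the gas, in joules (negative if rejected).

P₁ = nRT₁/V₁ = 5.51×8.314×257/19.3 = 610 kPa.
Polytropic n=1.5: T₂ = T₁(V₁/V₂)^(n−1) = 257×(2.40)^0.50 = 398 K; P₂ = P₁(V₁/V₂)^n = 2270 kPa.
W = (P₁V₁−P₂V₂)/(n−1) = (610×19.3−2270×8.05)/0.50 = -12900 J.
ΔU = nCvΔT = 5.51×12.5×(398−257) = 9690 J.
Q = ΔU + W = -3230 J.

-3230 J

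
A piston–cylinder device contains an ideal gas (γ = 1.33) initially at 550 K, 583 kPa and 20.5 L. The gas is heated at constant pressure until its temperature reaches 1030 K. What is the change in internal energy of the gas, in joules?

31600 J

n = P₁V₁/(RT₁) = 583×20.5/(8.314×550) = 2.61 mol.
Isobaric: P stays 583 kPa; V/T = const ⇒ T₂ = 1030 K, V₂ = 38.4 L.
For an ideal gas ΔU = nCvΔT with Cv = R/(γ−1) = 25.2 J/(mol·K).
ΔU = 2.61×25.2×(1030−550) = 31600 J.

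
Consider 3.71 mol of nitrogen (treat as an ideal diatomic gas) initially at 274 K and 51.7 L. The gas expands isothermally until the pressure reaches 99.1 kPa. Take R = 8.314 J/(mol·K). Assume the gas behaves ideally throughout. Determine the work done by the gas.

4230 J

P₁ = nRT₁/V₁ = 3.71×8.314×274/51.7 = 163 kPa.
Isothermal: T stays 274 K; PV = const ⇒ V₂ = 85.3 L, P₂ = 99.1 kPa.
W = nRT ln(V₂/V₁) = 3.71×8.314×274×ln(1.65) = 4230 J.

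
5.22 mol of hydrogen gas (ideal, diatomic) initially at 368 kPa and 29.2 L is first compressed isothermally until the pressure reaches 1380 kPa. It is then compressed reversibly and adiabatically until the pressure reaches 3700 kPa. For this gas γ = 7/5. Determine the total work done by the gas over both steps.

T₁ = P₁V₁/(nR) = 368×29.2/(5.22×8.314) = 248 K.
Step 1 — Isothermal: T stays 248 K; PV = const ⇒ V₂ = 7.79 L, P₂ = 1380 kPa.
ΔU = 0 (ideal gas, T constant).
W = nRT ln(V₂/V₁) = 5.22×8.314×248×ln(0.267) = -14200 J.
Q = ΔU + W = -14200 J.
State after step 1: P = 1380 kPa, V = 7.79 L, T = 248 K.
Step 2 — Adiabatic: T₂/T₁ = (P₂/P₁)^((γ−1)/γ) ⇒ T₂ = 248×(2.68)^0.286 = 328 K; V₂ = 3.85 L.
ΔU = nCvΔT = 5.22×20.8×(328−248) = 8740 J.
Q = 0 for an adiabatic process, so W = −ΔU = -8740 J.
Net over both steps: W = -22900 J, Q = -14200 J, ΔU = 8740 J.

-22900 J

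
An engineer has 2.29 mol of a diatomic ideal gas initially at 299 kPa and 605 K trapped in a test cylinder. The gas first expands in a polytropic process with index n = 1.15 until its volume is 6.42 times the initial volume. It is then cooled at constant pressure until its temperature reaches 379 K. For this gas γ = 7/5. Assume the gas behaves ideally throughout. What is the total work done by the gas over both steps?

V₁ = nRT₁/P₁ = 2.29×8.314×605/299 = 38.5 L.
Step 1 — Polytropic n=1.15: T₂ = T₁(V₁/V₂)^(n−1) = 605×(0.156)^0.15 = 458 K; P₂ = P₁(V₁/V₂)^n = 35.2 kPa.
W = (P₁V₁−P₂V₂)/(n−1) = (299×38.5−35.2×247)/0.15 = 18700 J.
ΔU = nCvΔT = 2.29×20.8×(458−605) = -7010 J.
Q = ΔU + W = 11700 J.
State after step 1: P = 35.2 kPa, V = 247 L, T = 458 K.
Step 2 — Isobaric: P stays 35.2 kPa; V/T = const ⇒ T₂ = 379 K, V₂ = 205 L.
W = PΔV = 35.2×(205−247) kPa·L = -1500 J.
ΔU = nCvΔT = 2.29×20.8×(379−458) = -3750 J.
Q = ΔU + W = nCpΔT = -5250 J.
Net over both steps: W = 17200 J, Q = 6430 J, ΔU = -10800 J.

17200 J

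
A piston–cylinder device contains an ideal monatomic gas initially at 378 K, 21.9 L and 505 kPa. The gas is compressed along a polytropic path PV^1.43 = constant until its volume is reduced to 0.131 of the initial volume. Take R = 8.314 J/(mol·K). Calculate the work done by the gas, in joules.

n = P₁V₁/(RT₁) = 505×21.9/(8.314×378) = 3.52 mol.
Polytropic n=1.43: T₂ = T₁(V₁/V₂)^(n−1) = 378×(7.63)^0.43 = 906 K; P₂ = P₁(V₁/V₂)^n = 9240 kPa.
W = (P₁V₁−P₂V₂)/(n−1) = (505×21.9−9240×2.87)/0.43 = -35900 J.

-35900 J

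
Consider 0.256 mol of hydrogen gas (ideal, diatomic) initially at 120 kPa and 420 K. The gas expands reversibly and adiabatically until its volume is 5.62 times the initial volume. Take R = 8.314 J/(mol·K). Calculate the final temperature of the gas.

211 K

V₁ = nRT₁/P₁ = 0.256×8.314×420/120 = 7.45 L.
Adiabatic: TV^(γ−1) = const ⇒ T₂ = 420×(0.178)^0.400 = 211 K; PV^γ = const ⇒ P₂ = 10.7 kPa.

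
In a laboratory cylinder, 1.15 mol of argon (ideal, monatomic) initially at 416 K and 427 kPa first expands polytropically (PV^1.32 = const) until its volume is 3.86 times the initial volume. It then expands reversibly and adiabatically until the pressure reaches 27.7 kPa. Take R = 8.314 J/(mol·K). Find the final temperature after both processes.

V₁ = nRT₁/P₁ = 1.15×8.314×416/427 = 9.31 L.
Step 1 — Polytropic n=1.32: T₂ = T₁(V₁/V₂)^(n−1) = 416×(0.259)^0.32 = 270 K; P₂ = P₁(V₁/V₂)^n = 71.8 kPa.
W = (P₁V₁−P₂V₂)/(n−1) = (427×9.31−71.8×36.0)/0.32 = 4360 J.
ΔU = nCvΔT = 1.15×12.5×(270−416) = -2090 J.
Q = ΔU + W = 2270 J.
State after step 1: P = 71.8 kPa, V = 36.0 L, T = 270 K.
Step 2 — Adiabatic: T₂/T₁ = (P₂/P₁)^((γ−1)/γ) ⇒ T₂ = 270×(0.386)^0.400 = 184 K; V₂ = 63.7 L.
ΔU = nCvΔT = 1.15×12.5×(184−270) = -1230 J.
Q = 0 for an adiabatic process, so W = −ΔU = 1230 J.
Net over both steps: W = 5590 J, Q = 2270 J, ΔU = -3320 J.

184 K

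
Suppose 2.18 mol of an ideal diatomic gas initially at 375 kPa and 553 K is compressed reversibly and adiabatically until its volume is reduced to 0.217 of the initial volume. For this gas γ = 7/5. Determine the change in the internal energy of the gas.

21100 J

V₁ = nRT₁/P₁ = 2.18×8.314×553/375 = 26.7 L.
Adiabatic: TV^(γ−1) = const ⇒ T₂ = 553×(4.61)^0.400 = 1020 K; PV^γ = const ⇒ P₂ = 3180 kPa.
For an ideal gas ΔU = nCvΔT with Cv = (5/2)R = 20.8 J/(mol·K).
ΔU = 2.18×20.8×(1020−553) = 21100 J.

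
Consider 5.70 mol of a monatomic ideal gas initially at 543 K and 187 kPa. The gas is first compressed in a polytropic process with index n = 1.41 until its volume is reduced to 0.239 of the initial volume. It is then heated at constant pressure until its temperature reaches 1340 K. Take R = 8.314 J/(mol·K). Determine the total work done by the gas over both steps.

V₁ = nRT₁/P₁ = 5.70×8.314×543/187 = 138 L.
Step 1 — Polytropic n=1.41: T₂ = T₁(V₁/V₂)^(n−1) = 543×(4.18)^0.41 = 976 K; P₂ = P₁(V₁/V₂)^n = 1410 kPa.
W = (P₁V₁−P₂V₂)/(n−1) = (187×138−1410×32.9)/0.41 = -50100 J.
ΔU = nCvΔT = 5.70×12.5×(976−543) = 30800 J.
Q = ΔU + W = -19300 J.
State after step 1: P = 1410 kPa, V = 32.9 L, T = 976 K.
Step 2 — Isobaric: P stays 1410 kPa; V/T = const ⇒ T₂ = 1340 K, V₂ = 45.1 L.
W = PΔV = 1410×(45.1−32.9) kPa·L = 17200 J.
ΔU = nCvΔT = 5.70×12.5×(1340−976) = 25800 J.
Q = ΔU + W = nCpΔT = 43100 J.
Net over both steps: W = -32900 J, Q = 23800 J, ΔU = 56700 J.

-32900 J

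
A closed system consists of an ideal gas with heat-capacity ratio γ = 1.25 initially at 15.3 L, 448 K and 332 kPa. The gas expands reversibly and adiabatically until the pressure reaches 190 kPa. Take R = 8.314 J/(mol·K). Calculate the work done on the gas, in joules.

n = P₁V₁/(RT₁) = 332×15.3/(8.314×448) = 1.36 mol.
Adiabatic: T₂/T₁ = (P₂/P₁)^((γ−1)/γ) ⇒ T₂ = 448×(0.572)^0.200 = 401 K; V₂ = 23.9 L.
ΔU = nCvΔT = 1.36×33.3×(401−448) = -2150 J.
Q = 0 for an adiabatic process, so W = −ΔU = 2150 J.
Work done on the gas = −W_by = -2150 J.

-2150 J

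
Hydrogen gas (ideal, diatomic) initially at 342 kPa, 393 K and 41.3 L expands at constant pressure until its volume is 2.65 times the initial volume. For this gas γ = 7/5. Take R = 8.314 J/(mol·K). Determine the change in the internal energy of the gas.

58300 J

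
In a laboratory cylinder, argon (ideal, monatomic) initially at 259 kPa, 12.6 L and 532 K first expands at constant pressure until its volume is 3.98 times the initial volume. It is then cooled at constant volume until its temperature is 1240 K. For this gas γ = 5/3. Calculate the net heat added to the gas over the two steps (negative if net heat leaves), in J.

16200 J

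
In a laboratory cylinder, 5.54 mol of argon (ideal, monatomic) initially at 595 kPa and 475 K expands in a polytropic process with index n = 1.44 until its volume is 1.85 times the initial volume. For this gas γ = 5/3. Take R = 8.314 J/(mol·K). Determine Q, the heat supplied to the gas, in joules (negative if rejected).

V₁ = nRT₁/P₁ = 5.54×8.314×475/595 = 36.8 L.
Polytropic n=1.44: T₂ = T₁(V₁/V₂)^(n−1) = 475×(0.541)^0.44 = 362 K; P₂ = P₁(V₁/V₂)^n = 245 kPa.
W = (P₁V₁−P₂V₂)/(n−1) = (595×36.8−245×68.0)/0.44 = 11800 J.
ΔU = nCvΔT = 5.54×12.5×(362−475) = -7780 J.
Q = ΔU + W = 4010 J.

4010 J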